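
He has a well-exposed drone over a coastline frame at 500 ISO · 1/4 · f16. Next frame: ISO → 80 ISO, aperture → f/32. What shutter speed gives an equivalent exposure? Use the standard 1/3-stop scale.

6 s

ISO: 500 → 400 → 320 → 250 → 200 → 160 → 125 → 100 → 80 — 2 2/3 stops dropped (darker).
Aperture: f/16 → f/18 → f/20 → f/22 → f/25 → f/29 → f/32 — 2 stops smaller aperture (darker).
Net change so far: 4 2/3 stops darker. Offset with the shutter speed: 1/4 → 0.3 → 0.4 → 0.5 → 0.6 → 0.8 → 1 → 1.3 → 1.6 → 2 → 2.5 → 3.2 → 4 → 5 → 6.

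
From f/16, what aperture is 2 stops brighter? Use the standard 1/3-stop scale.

f/8

Aperture: f/16 → f/14 → f/13 → f/11 → f/10 → f/9 → f/8 — 2 stops larger aperture (brighter).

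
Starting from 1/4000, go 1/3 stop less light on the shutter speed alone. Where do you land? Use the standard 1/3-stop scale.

Shutter speed: 1/4000 → 1/5000 — 1/3 stop faster (darker).

1/5000s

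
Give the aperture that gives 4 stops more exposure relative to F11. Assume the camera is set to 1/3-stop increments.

f/2.8

Aperture: f/11 → f/10 → f/9 → f/8 → f/7.1 → f/6.3 → f/5.6 → f/5 → f/4.5 → f/4 → f/3.5 → f/3.2 → f/2.8 — 4 stops opened up (brighter).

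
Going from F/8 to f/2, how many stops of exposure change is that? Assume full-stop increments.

4 stops

f/8 → f/5.6 → f/4 → f/2.8 → f/2 — count the steps: 4 stops.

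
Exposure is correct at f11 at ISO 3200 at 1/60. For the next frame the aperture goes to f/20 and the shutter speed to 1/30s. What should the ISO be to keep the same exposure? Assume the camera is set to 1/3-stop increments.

ISO 5000

Aperture: f/11 → f/13 → f/14 → f/16 → f/18 → f/20 — 1 2/3 stops smaller aperture (darker).
Shutter speed: 1/60 → 1/50 → 1/40 → 1/30 — 1 stop slower (brighter).
Net change so far: 2/3 stop darker. Offset with the ISO: 3200 → 4000 → 5000.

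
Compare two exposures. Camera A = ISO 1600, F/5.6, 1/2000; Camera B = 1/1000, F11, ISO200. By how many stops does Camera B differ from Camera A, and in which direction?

Aperture: f/5.6 → f/8 → f/11 — 2 stops narrower (darker).
Shutter speed: 1/2000 → 1/1000 — 1 stop longer (brighter).
ISO: 1600 → 800 → 400 → 200 — 3 stops dropped (darker).
Net: −2 +1 −3 = −4 stops.

4 stops darker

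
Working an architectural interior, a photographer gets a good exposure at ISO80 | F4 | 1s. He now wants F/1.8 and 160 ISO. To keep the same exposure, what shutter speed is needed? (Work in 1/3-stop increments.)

Aperture: f/4 → f/3.5 → f/3.2 → f/2.8 → f/2.5 → f/2.2 → f/2 → f/1.8 — 2 1/3 stops wider (brighter).
ISO: 80 → 100 → 125 → 160 — 1 stop higher (brighter).
Net change so far: 3 1/3 stops brighter. Offset with the shutter speed: 1 → 0.8 → 0.6 → 0.5 → 0.4 → 0.3 → 1/4 → 1/5 → 1/6 → 1/8 → 1/10.

1/10s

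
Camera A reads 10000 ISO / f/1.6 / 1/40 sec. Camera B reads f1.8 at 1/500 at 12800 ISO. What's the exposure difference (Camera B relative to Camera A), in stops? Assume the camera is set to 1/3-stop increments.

3 2/3 stops darker

Aperture: f/1.6 → f/1.8 — 1/3 stop stopped down (darker).
Shutter speed: 1/40 → 1/50 → 1/60 → 1/80 → 1/100 → 1/125 → 1/160 → 1/200 → 1/250 → 1/320 → 1/400 → 1/500 — 3 2/3 stops faster (darker).
ISO: 10000 → 12800 — 1/3 stop raised (brighter).
Net: −1/3 −3 2/3 +1/3 = −3 2/3 stops.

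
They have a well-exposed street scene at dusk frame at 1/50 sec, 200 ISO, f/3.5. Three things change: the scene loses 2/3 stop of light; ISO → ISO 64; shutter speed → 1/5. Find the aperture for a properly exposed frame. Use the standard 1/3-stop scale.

f/5

Scene light: 2/3 stop darker.
ISO: 200 → 160 → 125 → 100 → 80 → 64 — 1 2/3 stops lower (darker).
Shutter speed: 1/50 → 1/40 → 1/30 → 1/25 → 1/20 → 1/15 → 1/13 → 1/10 → 1/8 → 1/6 → 1/5 — 3 1/3 stops longer (brighter).
Net so far: 1 stop brighter. Aperture: f/3.5 → f/4 → f/4.5 → f/5.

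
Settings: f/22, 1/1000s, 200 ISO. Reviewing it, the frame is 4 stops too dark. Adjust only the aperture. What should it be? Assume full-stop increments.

Underexposed by 4 stops → need 4 stops brighter.
Aperture: f/22 → f/16 → f/11 → f/8 → f/5.6.

f/5.6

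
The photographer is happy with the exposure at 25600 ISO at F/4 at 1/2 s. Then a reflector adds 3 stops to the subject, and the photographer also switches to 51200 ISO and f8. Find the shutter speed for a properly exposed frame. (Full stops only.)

1/8s

Scene light: 3 stops brighter.
ISO: 25600 → 51200 — 1 stop higher (brighter).
Aperture: f/4 → f/5.6 → f/8 — 2 stops narrower (darker).
Net so far: 2 stops brighter. Shutter speed: 1/2 → 1/4 → 1/8.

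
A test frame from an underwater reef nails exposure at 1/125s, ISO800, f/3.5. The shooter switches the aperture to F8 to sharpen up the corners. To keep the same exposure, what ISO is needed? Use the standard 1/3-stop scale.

ISO 4000

Aperture: f/3.5 → f/4 → f/4.5 → f/5 → f/5.6 → f/6.3 → f/7.1 → f/8 — 2 1/3 stops narrower (darker).
Need 2 1/3 stops brighter from the ISO: 800 → 1000 → 1250 → 1600 → 2000 → 2500 → 3200 → 4000.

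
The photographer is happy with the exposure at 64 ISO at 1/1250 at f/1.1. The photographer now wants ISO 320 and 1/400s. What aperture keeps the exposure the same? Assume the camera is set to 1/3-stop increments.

f/4.5

ISO: 64 → 80 → 100 → 125 → 160 → 200 → 250 → 320 — 2 1/3 stops raised (brighter).
Shutter speed: 1/1250 → 1/1000 → 1/800 → 1/640 → 1/500 → 1/400 — 1 2/3 stops longer (brighter).
Net change so far: 4 stops brighter. Offset with the aperture: f/1.1 → f/1.2 → f/1.4 → f/1.6 → f/1.8 → f/2 → f/2.2 → f/2.5 → f/2.8 → f/3.2 → f/3.5 → f/4 → f/4.5.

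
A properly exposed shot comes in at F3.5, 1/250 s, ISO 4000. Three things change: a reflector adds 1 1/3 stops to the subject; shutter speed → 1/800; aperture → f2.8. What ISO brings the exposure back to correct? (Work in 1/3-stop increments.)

Scene light: 1 1/3 stops brighter.
Shutter speed: 1/250 → 1/320 → 1/400 → 1/500 → 1/640 → 1/800 — 1 2/3 stops shorter (darker).
Aperture: f/3.5 → f/3.2 → f/2.8 — 2/3 stop opened up (brighter).
Net so far: 1/3 stop brighter. ISO: 4000 → 3200.

ISO 3200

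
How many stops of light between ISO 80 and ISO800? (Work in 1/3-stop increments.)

80 → 100 → 125 → 160 → 200 → 250 → 320 → 400 → 500 → 640 → 800 — count the steps: 10 third-stops = 3 1/3 stops.

3 1/3 stops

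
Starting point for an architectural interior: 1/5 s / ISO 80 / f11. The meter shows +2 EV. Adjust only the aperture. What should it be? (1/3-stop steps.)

f/22

Overexposed by 2 stops → need 2 stops darker.
Aperture: f/11 → f/13 → f/14 → f/16 → f/18 → f/20 → f/22.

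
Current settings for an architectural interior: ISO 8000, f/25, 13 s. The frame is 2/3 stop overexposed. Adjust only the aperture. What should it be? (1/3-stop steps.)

Overexposed by 2/3 stop → need 2/3 stop darker.
Aperture: f/25 → f/29 → f/32.

f/32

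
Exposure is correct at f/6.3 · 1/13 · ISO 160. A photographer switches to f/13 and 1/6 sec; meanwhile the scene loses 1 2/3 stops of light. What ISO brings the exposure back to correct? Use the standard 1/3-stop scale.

ISO 1000

Scene light: 1 2/3 stops darker.
Aperture: f/6.3 → f/7.1 → f/8 → f/9 → f/10 → f/11 → f/13 — 2 stops narrower (darker).
Shutter speed: 1/13 → 1/10 → 1/8 → 1/6 — 1 stop longer (brighter).
Net so far: 2 2/3 stops darker. ISO: 160 → 200 → 250 → 320 → 400 → 500 → 640 → 800 → 1000.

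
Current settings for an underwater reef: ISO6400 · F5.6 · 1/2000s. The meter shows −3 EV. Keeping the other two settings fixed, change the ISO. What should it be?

Underexposed by 3 stops → need 3 stops brighter.
ISO: 6400 → 12800 → 25600 → 51200.

ISO 51200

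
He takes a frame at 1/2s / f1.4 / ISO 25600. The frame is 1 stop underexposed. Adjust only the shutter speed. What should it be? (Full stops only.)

1 s

Underexposed by 1 stop → need 1 stop brighter.
Shutter speed: 1/2 → 1.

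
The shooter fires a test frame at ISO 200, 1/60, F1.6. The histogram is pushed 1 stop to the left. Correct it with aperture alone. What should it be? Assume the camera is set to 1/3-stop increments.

f/1.1

Underexposed by 1 stop → need 1 stop brighter.
Aperture: f/1.6 → f/1.4 → f/1.2 → f/1.1.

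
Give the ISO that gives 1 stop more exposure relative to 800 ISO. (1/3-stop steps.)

ISO: 800 → 1000 → 1250 → 1600 — 1 stop raised (brighter).

ISO 1600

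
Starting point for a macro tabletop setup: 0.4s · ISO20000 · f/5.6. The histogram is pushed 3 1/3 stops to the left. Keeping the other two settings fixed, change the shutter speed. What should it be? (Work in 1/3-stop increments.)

Underexposed by 3 1/3 stops → need 3 1/3 stops brighter.
Shutter speed: 0.4 → 0.5 → 0.6 → 0.8 → 1 → 1.3 → 1.6 → 2 → 2.5 → 3.2 → 4.

4 s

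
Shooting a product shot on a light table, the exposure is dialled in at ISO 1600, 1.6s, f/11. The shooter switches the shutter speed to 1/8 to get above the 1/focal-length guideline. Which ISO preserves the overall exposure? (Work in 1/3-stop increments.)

ISO 20000

Shutter speed: 1.6 → 1.3 → 1 → 0.8 → 0.6 → 0.5 → 0.4 → 0.3 → 1/4 → 1/5 → 1/6 → 1/8 — 3 2/3 stops shorter (darker).
Need 3 2/3 stops brighter from the ISO: 1600 → 2000 → 2500 → 3200 → 4000 → 5000 → 6400 → 8000 → 10000 → 12800 → 16000 → 20000.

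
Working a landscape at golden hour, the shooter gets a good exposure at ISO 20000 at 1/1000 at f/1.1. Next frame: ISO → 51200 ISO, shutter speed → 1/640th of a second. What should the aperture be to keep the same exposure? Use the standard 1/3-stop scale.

ISO: 20000 → 25600 → 32000 → 40000 → 51200 — 1 1/3 stops higher (brighter).
Shutter speed: 1/1000 → 1/800 → 1/640 — 2/3 stop slower (brighter).
Net change so far: 2 stops brighter. Offset with the aperture: f/1.1 → f/1.2 → f/1.4 → f/1.6 → f/1.8 → f/2 → f/2.2.

f/2.2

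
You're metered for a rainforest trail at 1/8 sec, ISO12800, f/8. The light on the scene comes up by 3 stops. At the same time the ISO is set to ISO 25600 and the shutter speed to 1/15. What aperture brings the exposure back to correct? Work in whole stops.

f/22

Scene light: 3 stops brighter.
ISO: 12800 → 25600 — 1 stop raised (brighter).
Shutter speed: 1/8 → 1/15 — 1 stop shorter (darker).
Net so far: 3 stops brighter. Aperture: f/8 → f/11 → f/16 → f/22.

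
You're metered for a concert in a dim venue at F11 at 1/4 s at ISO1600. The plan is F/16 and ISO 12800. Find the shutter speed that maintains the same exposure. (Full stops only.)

Aperture: f/11 → f/16 — 1 stop smaller aperture (darker).
ISO: 1600 → 3200 → 6400 → 12800 — 3 stops raised (brighter).
Net change so far: 2 stops brighter. Offset with the shutter speed: 1/4 → 1/8 → 1/15.

1/15s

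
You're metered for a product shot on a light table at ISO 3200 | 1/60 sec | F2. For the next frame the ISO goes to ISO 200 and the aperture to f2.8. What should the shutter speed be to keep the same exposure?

ISO: 3200 → 1600 → 800 → 400 → 200 — 4 stops dropped (darker).
Aperture: f/2 → f/2.8 — 1 stop narrower (darker).
Net change so far: 5 stops darker. Offset with the shutter speed: 1/60 → 1/30 → 1/15 → 1/8 → 1/4 → 1/2.

1/2s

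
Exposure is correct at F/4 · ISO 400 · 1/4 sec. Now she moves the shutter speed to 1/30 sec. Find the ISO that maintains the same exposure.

ISO 3200

Shutter speed: 1/4 → 1/8 → 1/15 → 1/30 — 3 stops faster (darker).
Need 3 stops brighter from the ISO: 400 → 800 → 1600 → 3200.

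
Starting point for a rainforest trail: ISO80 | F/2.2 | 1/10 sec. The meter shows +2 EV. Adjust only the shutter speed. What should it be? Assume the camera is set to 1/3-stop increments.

Overexposed by 2 stops → need 2 stops darker.
Shutter speed: 1/10 → 1/13 → 1/15 → 1/20 → 1/25 → 1/30 → 1/40.

1/40s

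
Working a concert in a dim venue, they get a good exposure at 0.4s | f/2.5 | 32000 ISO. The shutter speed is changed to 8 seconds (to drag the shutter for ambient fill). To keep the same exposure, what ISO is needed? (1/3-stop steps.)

Shutter speed: 0.4 → 0.5 → 0.6 → 0.8 → 1 → 1.3 → 1.6 → 2 → 2.5 → 3.2 → 4 → 5 → 6 → 8 — 4 1/3 stops longer (brighter).
Need 4 1/3 stops darker from the ISO: 32000 → 25600 → 20000 → 16000 → 12800 → 10000 → 8000 → 6400 → 5000 → 4000 → 3200 → 2500 → 2000 → 1600.

ISO 1600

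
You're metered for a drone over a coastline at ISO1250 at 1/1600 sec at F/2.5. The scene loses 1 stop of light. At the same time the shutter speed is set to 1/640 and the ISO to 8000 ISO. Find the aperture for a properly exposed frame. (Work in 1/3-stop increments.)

f/7.1

Scene light: 1 stop darker.
Shutter speed: 1/1600 → 1/1250 → 1/1000 → 1/800 → 1/640 — 1 1/3 stops slower (brighter).
ISO: 1250 → 1600 → 2000 → 2500 → 3200 → 4000 → 5000 → 6400 → 8000 — 2 2/3 stops raised (brighter).
Net so far: 3 stops brighter. Aperture: f/2.5 → f/2.8 → f/3.2 → f/3.5 → f/4 → f/4.5 → f/5 → f/5.6 → f/6.3 → f/7.1.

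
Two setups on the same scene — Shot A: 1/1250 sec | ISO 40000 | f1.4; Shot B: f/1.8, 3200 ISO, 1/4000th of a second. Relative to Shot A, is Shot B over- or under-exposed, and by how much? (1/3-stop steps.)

Aperture: f/1.4 → f/1.6 → f/1.8 — 2/3 stop narrower (darker).
Shutter speed: 1/1250 → 1/1600 → 1/2000 → 1/2500 → 1/3200 → 1/4000 — 1 2/3 stops shorter (darker).
ISO: 40000 → 32000 → 25600 → 20000 → 16000 → 12800 → 10000 → 8000 → 6400 → 5000 → 4000 → 3200 — 3 2/3 stops dropped (darker).
Net: −2/3 −1 2/3 −3 2/3 = −6 stops.

6 stops darker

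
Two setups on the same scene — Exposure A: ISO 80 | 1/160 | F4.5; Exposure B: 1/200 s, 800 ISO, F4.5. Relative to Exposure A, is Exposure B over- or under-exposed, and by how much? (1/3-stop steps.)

3 stops brighter

Aperture: unchanged.
Shutter speed: 1/160 → 1/200 — 1/3 stop faster (darker).
ISO: 80 → 100 → 125 → 160 → 200 → 250 → 320 → 400 → 500 → 640 → 800 — 3 1/3 stops higher (brighter).
Net: −1/3 +3 1/3 = +3 stops.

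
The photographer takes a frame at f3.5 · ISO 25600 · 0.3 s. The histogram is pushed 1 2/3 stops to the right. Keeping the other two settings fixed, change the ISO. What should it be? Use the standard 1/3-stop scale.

Overexposed by 1 2/3 stops → need 1 2/3 stops darker.
ISO: 25600 → 20000 → 16000 → 12800 → 10000 → 8000.

ISO 8000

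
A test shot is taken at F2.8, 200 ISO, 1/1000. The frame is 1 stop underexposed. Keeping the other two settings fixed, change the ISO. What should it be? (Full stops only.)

Underexposed by 1 stop → need 1 stop brighter.
ISO: 200 → 400.

ISO 400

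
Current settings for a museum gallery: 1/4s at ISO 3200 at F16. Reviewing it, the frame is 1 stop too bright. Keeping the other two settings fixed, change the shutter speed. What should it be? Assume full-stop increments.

1/8s

Overexposed by 1 stop → need 1 stop darker.
Shutter speed: 1/4 → 1/8.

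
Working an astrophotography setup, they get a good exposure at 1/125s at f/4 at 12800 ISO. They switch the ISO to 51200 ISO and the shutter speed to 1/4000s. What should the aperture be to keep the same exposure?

ISO: 12800 → 25600 → 51200 — 2 stops higher (brighter).
Shutter speed: 1/125 → 1/250 → 1/500 → 1/1000 → 1/2000 → 1/4000 — 5 stops shorter (darker).
Net change so far: 3 stops darker. Offset with the aperture: f/4 → f/2.8 → f/2 → f/1.4.

f/1.4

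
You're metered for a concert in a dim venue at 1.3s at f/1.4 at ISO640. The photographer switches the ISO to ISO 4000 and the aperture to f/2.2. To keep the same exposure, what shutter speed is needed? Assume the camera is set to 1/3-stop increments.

ISO: 640 → 800 → 1000 → 1250 → 1600 → 2000 → 2500 → 3200 → 4000 — 2 2/3 stops higher (brighter).
Aperture: f/1.4 → f/1.6 → f/1.8 → f/2 → f/2.2 — 1 1/3 stops smaller aperture (darker).
Net change so far: 1 1/3 stops brighter. Offset with the shutter speed: 1.3 → 1 → 0.8 → 0.6 → 0.5.

0.5 s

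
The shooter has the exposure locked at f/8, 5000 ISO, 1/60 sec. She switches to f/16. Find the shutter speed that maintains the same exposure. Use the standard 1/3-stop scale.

Aperture: f/8 → f/9 → f/10 → f/11 → f/13 → f/14 → f/16 — 2 stops smaller aperture (darker).
Need 2 stops brighter from the shutter speed: 1/60 → 1/50 → 1/40 → 1/30 → 1/25 → 1/20 → 1/15.

1/15s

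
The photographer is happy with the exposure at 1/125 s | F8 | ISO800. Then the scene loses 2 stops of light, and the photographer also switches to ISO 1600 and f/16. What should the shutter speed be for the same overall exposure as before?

1/15s

Scene light: 2 stops darker.
ISO: 800 → 1600 — 1 stop raised (brighter).
Aperture: f/8 → f/11 → f/16 — 2 stops stopped down (darker).
Net so far: 3 stops darker. Shutter speed: 1/125 → 1/60 → 1/30 → 1/15.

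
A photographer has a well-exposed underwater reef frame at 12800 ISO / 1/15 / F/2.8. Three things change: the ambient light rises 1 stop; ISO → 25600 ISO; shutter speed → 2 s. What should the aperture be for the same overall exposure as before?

Scene light: 1 stop brighter.
ISO: 12800 → 25600 — 1 stop raised (brighter).
Shutter speed: 1/15 → 1/8 → 1/4 → 1/2 → 1 → 2 — 5 stops longer (brighter).
Net so far: 7 stops brighter. Aperture: f/2.8 → f/4 → f/5.6 → f/8 → f/11 → f/16 → f/22 → f/32.

f/32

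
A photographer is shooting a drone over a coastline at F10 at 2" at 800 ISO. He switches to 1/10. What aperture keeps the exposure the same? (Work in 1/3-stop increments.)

Shutter speed: 2 → 1.6 → 1.3 → 1 → 0.8 → 0.6 → 0.5 → 0.4 → 0.3 → 1/4 → 1/5 → 1/6 → 1/8 → 1/10 — 4 1/3 stops faster (darker).
Need 4 1/3 stops brighter from the aperture: f/10 → f/9 → f/8 → f/7.1 → f/6.3 → f/5.6 → f/5 → f/4.5 → f/4 → f/3.5 → f/3.2 → f/2.8 → f/2.5 → f/2.2.

f/2.2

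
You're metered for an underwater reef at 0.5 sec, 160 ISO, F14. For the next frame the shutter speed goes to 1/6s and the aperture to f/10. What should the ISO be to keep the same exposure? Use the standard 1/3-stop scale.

ISO 250

Shutter speed: 0.5 → 0.4 → 0.3 → 1/4 → 1/5 → 1/6 — 1 2/3 stops shorter (darker).
Aperture: f/14 → f/13 → f/11 → f/10 — 1 stop opened up (brighter).
Net change so far: 2/3 stop darker. Offset with the ISO: 160 → 200 → 250.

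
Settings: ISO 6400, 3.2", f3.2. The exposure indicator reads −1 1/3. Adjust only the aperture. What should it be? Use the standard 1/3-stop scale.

Underexposed by 1 1/3 stops → need 1 1/3 stops brighter.
Aperture: f/3.2 → f/2.8 → f/2.5 → f/2.2 → f/2.

f/2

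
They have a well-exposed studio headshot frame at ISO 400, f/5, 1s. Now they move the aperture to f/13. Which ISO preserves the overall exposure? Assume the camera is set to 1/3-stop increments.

ISO 2500

Aperture: f/5 → f/5.6 → f/6.3 → f/7.1 → f/8 → f/9 → f/10 → f/11 → f/13 — 2 2/3 stops smaller aperture (darker).
Need 2 2/3 stops brighter from the ISO: 400 → 500 → 640 → 800 → 1000 → 1250 → 1600 → 2000 → 2500.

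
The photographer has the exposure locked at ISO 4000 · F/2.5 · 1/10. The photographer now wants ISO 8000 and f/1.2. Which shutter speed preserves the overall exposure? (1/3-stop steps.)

1/80s

ISO: 4000 → 5000 → 6400 → 8000 — 1 stop higher (brighter).
Aperture: f/2.5 → f/2.2 → f/2 → f/1.8 → f/1.6 → f/1.4 → f/1.2 — 2 stops larger aperture (brighter).
Net change so far: 3 stops brighter. Offset with the shutter speed: 1/10 → 1/13 → 1/15 → 1/20 → 1/25 → 1/30 → 1/40 → 1/50 → 1/60 → 1/80.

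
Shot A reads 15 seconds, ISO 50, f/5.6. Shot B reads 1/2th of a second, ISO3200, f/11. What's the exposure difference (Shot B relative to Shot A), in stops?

1 stop darker

Aperture: f/5.6 → f/8 → f/11 — 2 stops narrower (darker).
Shutter speed: 15 → 8 → 4 → 2 → 1 → 1/2 — 5 stops shorter (darker).
ISO: 50 → 100 → 200 → 400 → 800 → 1600 → 3200 — 6 stops higher (brighter).
Net: −2 −5 +6 = −1 stop.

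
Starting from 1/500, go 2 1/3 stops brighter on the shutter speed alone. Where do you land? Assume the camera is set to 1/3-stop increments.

Shutter speed: 1/500 → 1/400 → 1/320 → 1/250 → 1/200 → 1/160 → 1/125 → 1/100 — 2 1/3 stops longer (brighter).

1/100s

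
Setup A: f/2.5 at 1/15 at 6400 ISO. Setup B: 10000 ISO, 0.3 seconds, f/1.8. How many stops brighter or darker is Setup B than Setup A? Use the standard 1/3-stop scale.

Aperture: f/2.5 → f/2.2 → f/2 → f/1.8 — 1 stop wider (brighter).
Shutter speed: 1/15 → 1/13 → 1/10 → 1/8 → 1/6 → 1/5 → 1/4 → 0.3 — 2 1/3 stops slower (brighter).
ISO: 6400 → 8000 → 10000 — 2/3 stop higher (brighter).
Net: +1 +2 1/3 +2/3 = +4 stops.

4 stops brighter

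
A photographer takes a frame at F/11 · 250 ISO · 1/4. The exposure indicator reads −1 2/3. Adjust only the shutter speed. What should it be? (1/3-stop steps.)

0.8 s

Underexposed by 1 2/3 stops → need 1 2/3 stops brighter.
Shutter speed: 1/4 → 0.3 → 0.4 → 0.5 → 0.6 → 0.8.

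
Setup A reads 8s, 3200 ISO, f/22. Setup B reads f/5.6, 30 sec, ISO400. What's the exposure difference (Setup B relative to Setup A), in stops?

Aperture: f/22 → f/16 → f/11 → f/8 → f/5.6 — 4 stops opened up (brighter).
Shutter speed: 8 → 15 → 30 — 2 stops slower (brighter).
ISO: 3200 → 1600 → 800 → 400 — 3 stops dropped (darker).
Net: +4 +2 −3 = +3 stops.

3 stops brighter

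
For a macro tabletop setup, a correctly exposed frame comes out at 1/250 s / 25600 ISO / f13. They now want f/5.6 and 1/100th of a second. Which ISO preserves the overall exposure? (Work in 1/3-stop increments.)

Aperture: f/13 → f/11 → f/10 → f/9 → f/8 → f/7.1 → f/6.3 → f/5.6 — 2 1/3 stops larger aperture (brighter).
Shutter speed: 1/250 → 1/200 → 1/160 → 1/125 → 1/100 — 1 1/3 stops slower (brighter).
Net change so far: 3 2/3 stops brighter. Offset with the ISO: 25600 → 20000 → 16000 → 12800 → 10000 → 8000 → 6400 → 5000 → 4000 → 3200 → 2500 → 2000.

ISO 2000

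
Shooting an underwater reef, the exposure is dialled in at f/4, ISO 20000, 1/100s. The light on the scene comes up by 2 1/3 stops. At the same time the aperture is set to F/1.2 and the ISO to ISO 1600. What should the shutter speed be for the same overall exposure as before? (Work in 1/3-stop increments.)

Scene light: 2 1/3 stops brighter.
Aperture: f/4 → f/3.5 → f/3.2 → f/2.8 → f/2.5 → f/2.2 → f/2 → f/1.8 → f/1.6 → f/1.4 → f/1.2 — 3 1/3 stops opened up (brighter).
ISO: 20000 → 16000 → 12800 → 10000 → 8000 → 6400 → 5000 → 4000 → 3200 → 2500 → 2000 → 1600 — 3 2/3 stops lower (darker).
Net so far: 2 stops brighter. Shutter speed: 1/100 → 1/125 → 1/160 → 1/200 → 1/250 → 1/320 → 1/400.

1/400s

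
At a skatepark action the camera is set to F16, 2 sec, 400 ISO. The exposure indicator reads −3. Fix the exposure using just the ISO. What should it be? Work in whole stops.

Underexposed by 3 stops → need 3 stops brighter.
ISO: 400 → 800 → 1600 → 3200.

ISO 3200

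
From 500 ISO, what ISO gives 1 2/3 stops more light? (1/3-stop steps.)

ISO 1600

ISO: 500 → 640 → 800 → 1000 → 1250 → 1600 — 1 2/3 stops higher (brighter).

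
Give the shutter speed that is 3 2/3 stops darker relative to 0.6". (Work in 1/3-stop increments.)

1/20s

Shutter speed: 0.6 → 0.5 → 0.4 → 0.3 → 1/4 → 1/5 → 1/6 → 1/8 → 1/10 → 1/13 → 1/15 → 1/20 — 3 2/3 stops faster (darker).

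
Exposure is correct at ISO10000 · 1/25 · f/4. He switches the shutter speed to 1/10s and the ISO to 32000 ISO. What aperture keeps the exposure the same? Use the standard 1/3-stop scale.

Shutter speed: 1/25 → 1/20 → 1/15 → 1/13 → 1/10 — 1 1/3 stops longer (brighter).
ISO: 10000 → 12800 → 16000 → 20000 → 25600 → 32000 — 1 2/3 stops higher (brighter).
Net change so far: 3 stops brighter. Offset with the aperture: f/4 → f/4.5 → f/5 → f/5.6 → f/6.3 → f/7.1 → f/8 → f/9 → f/10 → f/11.

f/11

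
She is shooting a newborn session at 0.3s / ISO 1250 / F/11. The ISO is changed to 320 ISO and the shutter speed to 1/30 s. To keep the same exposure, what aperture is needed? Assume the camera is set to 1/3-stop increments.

f/1.8

ISO: 1250 → 1000 → 800 → 640 → 500 → 400 → 320 — 2 stops lower (darker).
Shutter speed: 0.3 → 1/4 → 1/5 → 1/6 → 1/8 → 1/10 → 1/13 → 1/15 → 1/20 → 1/25 → 1/30 — 3 1/3 stops faster (darker).
Net change so far: 5 1/3 stops darker. Offset with the aperture: f/11 → f/10 → f/9 → f/8 → f/7.1 → f/6.3 → f/5.6 → f/5 → f/4.5 → f/4 → f/3.5 → f/3.2 → f/2.8 → f/2.5 → f/2.2 → f/2 → f/1.8.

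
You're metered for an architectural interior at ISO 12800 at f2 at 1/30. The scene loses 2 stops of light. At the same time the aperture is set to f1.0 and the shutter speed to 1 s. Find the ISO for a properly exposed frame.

Scene light: 2 stops darker.
Aperture: f/2 → f/1.4 → f/1.0 — 2 stops larger aperture (brighter).
Shutter speed: 1/30 → 1/15 → 1/8 → 1/4 → 1/2 → 1 — 5 stops slower (brighter).
Net so far: 5 stops brighter. ISO: 12800 → 6400 → 3200 → 1600 → 800 → 400.

ISO 400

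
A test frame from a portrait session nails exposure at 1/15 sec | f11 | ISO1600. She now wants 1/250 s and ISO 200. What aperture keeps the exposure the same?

Shutter speed: 1/15 → 1/30 → 1/60 → 1/125 → 1/250 — 4 stops faster (darker).
ISO: 1600 → 800 → 400 → 200 — 3 stops lower (darker).
Net change so far: 7 stops darker. Offset with the aperture: f/11 → f/8 → f/5.6 → f/4 → f/2.8 → f/2 → f/1.4 → f/1.0.

f/1.0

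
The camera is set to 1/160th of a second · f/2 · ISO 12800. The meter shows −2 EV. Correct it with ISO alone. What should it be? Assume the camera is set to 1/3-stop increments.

ISO 51200

Underexposed by 2 stops → need 2 stops brighter.
ISO: 12800 → 16000 → 20000 → 25600 → 32000 → 40000 → 51200.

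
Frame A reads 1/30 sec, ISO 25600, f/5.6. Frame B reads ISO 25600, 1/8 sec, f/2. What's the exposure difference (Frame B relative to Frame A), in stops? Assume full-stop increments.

5 stops brighter

Aperture: f/5.6 → f/4 → f/2.8 → f/2 — 3 stops wider (brighter).
Shutter speed: 1/30 → 1/15 → 1/8 — 2 stops slower (brighter).
ISO: unchanged.
Net: +3 +2 = +5 stops.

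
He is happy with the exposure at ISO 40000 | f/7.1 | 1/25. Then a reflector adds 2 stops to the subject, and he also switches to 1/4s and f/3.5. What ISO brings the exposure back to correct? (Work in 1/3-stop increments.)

ISO 400

Scene light: 2 stops brighter.
Shutter speed: 1/25 → 1/20 → 1/15 → 1/13 → 1/10 → 1/8 → 1/6 → 1/5 → 1/4 — 2 2/3 stops longer (brighter).
Aperture: f/7.1 → f/6.3 → f/5.6 → f/5 → f/4.5 → f/4 → f/3.5 — 2 stops opened up (brighter).
Net so far: 6 2/3 stops brighter. ISO: 40000 → 32000 → 25600 → 20000 → 16000 → 12800 → 10000 → 8000 → 6400 → 5000 → 4000 → 3200 → 2500 → 2000 → 1600 → 1250 → 1000 → 800 → 640 → 500 → 400.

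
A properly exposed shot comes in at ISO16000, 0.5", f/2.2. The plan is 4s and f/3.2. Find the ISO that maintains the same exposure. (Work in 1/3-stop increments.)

ISO 4000

Shutter speed: 0.5 → 0.6 → 0.8 → 1 → 1.3 → 1.6 → 2 → 2.5 → 3.2 → 4 — 3 stops slower (brighter).
Aperture: f/2.2 → f/2.5 → f/2.8 → f/3.2 — 1 stop narrower (darker).
Net change so far: 2 stops brighter. Offset with the ISO: 16000 → 12800 → 10000 → 8000 → 6400 → 5000 → 4000.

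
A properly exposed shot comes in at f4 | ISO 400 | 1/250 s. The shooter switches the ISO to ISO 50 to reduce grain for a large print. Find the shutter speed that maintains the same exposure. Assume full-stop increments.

1/30s

ISO: 400 → 200 → 100 → 50 — 3 stops lower (darker).
Need 3 stops brighter from the shutter speed: 1/250 → 1/125 → 1/60 → 1/30.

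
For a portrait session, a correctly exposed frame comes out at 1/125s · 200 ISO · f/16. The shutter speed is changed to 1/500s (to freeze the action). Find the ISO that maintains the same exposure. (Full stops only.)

Shutter speed: 1/125 → 1/250 → 1/500 — 2 stops shorter (darker).
Need 2 stops brighter from the ISO: 200 → 400 → 800.

ISO 800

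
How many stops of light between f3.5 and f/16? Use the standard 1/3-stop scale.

f/3.5 → f/4 → f/4.5 → f/5 → f/5.6 → f/6.3 → f/7.1 → f/8 → f/9 → f/10 → f/11 → f/13 → f/14 → f/16 — count the steps: 13 third-stops = 4 1/3 stops.

4 1/3 stops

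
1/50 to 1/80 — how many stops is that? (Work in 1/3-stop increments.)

1/50 → 1/60 → 1/80 — count the steps: 2 third-stops = 2/3 stop.

2/3 stop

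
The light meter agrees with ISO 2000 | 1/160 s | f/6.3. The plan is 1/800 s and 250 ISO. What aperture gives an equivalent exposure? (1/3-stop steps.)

f/1.0

Shutter speed: 1/160 → 1/200 → 1/250 → 1/320 → 1/400 → 1/500 → 1/640 → 1/800 — 2 1/3 stops faster (darker).
ISO: 2000 → 1600 → 1250 → 1000 → 800 → 640 → 500 → 400 → 320 → 250 — 3 stops lower (darker).
Net change so far: 5 1/3 stops darker. Offset with the aperture: f/6.3 → f/5.6 → f/5 → f/4.5 → f/4 → f/3.5 → f/3.2 → f/2.8 → f/2.5 → f/2.2 → f/2 → f/1.8 → f/1.6 → f/1.4 → f/1.2 → f/1.1 → f/1.0.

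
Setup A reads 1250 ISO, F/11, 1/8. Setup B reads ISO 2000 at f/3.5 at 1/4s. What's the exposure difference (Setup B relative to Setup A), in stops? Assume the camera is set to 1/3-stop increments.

Aperture: f/11 → f/10 → f/9 → f/8 → f/7.1 → f/6.3 → f/5.6 → f/5 → f/4.5 → f/4 → f/3.5 — 3 1/3 stops opened up (brighter).
Shutter speed: 1/8 → 1/6 → 1/5 → 1/4 — 1 stop slower (brighter).
ISO: 1250 → 1600 → 2000 — 2/3 stop higher (brighter).
Net: +3 1/3 +1 +2/3 = +5 stops.

5 stops brighter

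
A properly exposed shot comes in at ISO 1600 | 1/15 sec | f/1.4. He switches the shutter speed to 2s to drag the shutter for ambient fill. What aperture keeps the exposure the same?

f/8

Shutter speed: 1/15 → 1/8 → 1/4 → 1/2 → 1 → 2 — 5 stops slower (brighter).
Need 5 stops darker from the aperture: f/1.4 → f/2 → f/2.8 → f/4 → f/5.6 → f/8.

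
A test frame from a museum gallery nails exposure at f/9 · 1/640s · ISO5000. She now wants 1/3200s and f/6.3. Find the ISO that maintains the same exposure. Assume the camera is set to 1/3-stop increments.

ISO 12800

Shutter speed: 1/640 → 1/800 → 1/1000 → 1/1250 → 1/1600 → 1/2000 → 1/2500 → 1/3200 — 2 1/3 stops faster (darker).
Aperture: f/9 → f/8 → f/7.1 → f/6.3 — 1 stop wider (brighter).
Net change so far: 1 1/3 stops darker. Offset with the ISO: 5000 → 6400 → 8000 → 10000 → 12800.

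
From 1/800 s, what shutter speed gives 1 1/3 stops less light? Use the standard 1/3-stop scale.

Shutter speed: 1/800 → 1/1000 → 1/1250 → 1/1600 → 1/2000 — 1 1/3 stops shorter (darker).

1/2000s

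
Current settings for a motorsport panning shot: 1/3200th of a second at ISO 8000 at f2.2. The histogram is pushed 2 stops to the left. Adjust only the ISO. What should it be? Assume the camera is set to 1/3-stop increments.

Underexposed by 2 stops → need 2 stops brighter.
ISO: 8000 → 10000 → 12800 → 16000 → 20000 → 25600 → 32000.

ISO 32000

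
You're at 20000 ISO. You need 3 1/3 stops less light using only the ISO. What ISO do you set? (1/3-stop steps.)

ISO 2000

ISO: 20000 → 16000 → 12800 → 10000 → 8000 → 6400 → 5000 → 4000 → 3200 → 2500 → 2000 — 3 1/3 stops dropped (darker).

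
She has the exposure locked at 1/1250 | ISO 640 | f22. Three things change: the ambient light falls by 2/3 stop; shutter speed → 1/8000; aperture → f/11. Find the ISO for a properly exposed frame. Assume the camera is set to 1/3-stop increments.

Scene light: 2/3 stop darker.
Shutter speed: 1/1250 → 1/1600 → 1/2000 → 1/2500 → 1/3200 → 1/4000 → 1/5000 → 1/6400 → 1/8000 — 2 2/3 stops shorter (darker).
Aperture: f/22 → f/20 → f/18 → f/16 → f/14 → f/13 → f/11 — 2 stops opened up (brighter).
Net so far: 1 1/3 stops darker. ISO: 640 → 800 → 1000 → 1250 → 1600.

ISO 1600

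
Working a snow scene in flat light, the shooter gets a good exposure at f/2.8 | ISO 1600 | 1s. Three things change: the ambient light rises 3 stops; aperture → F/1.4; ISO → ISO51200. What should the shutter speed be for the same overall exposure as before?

1/1000s

Scene light: 3 stops brighter.
Aperture: f/2.8 → f/2 → f/1.4 — 2 stops wider (brighter).
ISO: 1600 → 3200 → 6400 → 12800 → 25600 → 51200 — 5 stops raised (brighter).
Net so far: 10 stops brighter. Shutter speed: 1 → 1/2 → 1/4 → 1/8 → 1/15 → 1/30 → 1/60 → 1/125 → 1/250 → 1/500 → 1/1000.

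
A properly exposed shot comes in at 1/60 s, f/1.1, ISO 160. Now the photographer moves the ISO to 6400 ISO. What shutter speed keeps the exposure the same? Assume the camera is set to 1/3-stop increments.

ISO: 160 → 200 → 250 → 320 → 400 → 500 → 640 → 800 → 1000 → 1250 → 1600 → 2000 → 2500 → 3200 → 4000 → 5000 → 6400 — 5 1/3 stops higher (brighter).
Need 5 1/3 stops darker from the shutter speed: 1/60 → 1/80 → 1/100 → 1/125 → 1/160 → 1/200 → 1/250 → 1/320 → 1/400 → 1/500 → 1/640 → 1/800 → 1/1000 → 1/1250 → 1/1600 → 1/2000 → 1/2500.

1/2500s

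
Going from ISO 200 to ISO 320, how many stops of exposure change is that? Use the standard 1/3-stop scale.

2/3 stop

200 → 250 → 320 — count the steps: 2 third-stops = 2/3 stop.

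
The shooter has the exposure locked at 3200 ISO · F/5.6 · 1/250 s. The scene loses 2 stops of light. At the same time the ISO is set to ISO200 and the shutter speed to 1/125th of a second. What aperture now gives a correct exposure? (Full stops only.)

f/1.0

Scene light: 2 stops darker.
ISO: 3200 → 1600 → 800 → 400 → 200 — 4 stops dropped (darker).
Shutter speed: 1/250 → 1/125 — 1 stop longer (brighter).
Net so far: 5 stops darker. Aperture: f/5.6 → f/4 → f/2.8 → f/2 → f/1.4 → f/1.0.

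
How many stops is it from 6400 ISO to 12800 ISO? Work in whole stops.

6400 → 12800 — count the steps: 1 stop.

1 stop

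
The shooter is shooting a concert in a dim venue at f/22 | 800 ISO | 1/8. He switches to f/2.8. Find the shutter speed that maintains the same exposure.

1/500s

Aperture: f/22 → f/16 → f/11 → f/8 → f/5.6 → f/4 → f/2.8 — 6 stops opened up (brighter).
Need 6 stops darker from the shutter speed: 1/8 → 1/15 → 1/30 → 1/60 → 1/125 → 1/250 → 1/500.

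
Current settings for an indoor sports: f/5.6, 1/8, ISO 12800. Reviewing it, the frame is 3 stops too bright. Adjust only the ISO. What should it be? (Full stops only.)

ISO 1600

Overexposed by 3 stops → need 3 stops darker.
ISO: 12800 → 6400 → 3200 → 1600.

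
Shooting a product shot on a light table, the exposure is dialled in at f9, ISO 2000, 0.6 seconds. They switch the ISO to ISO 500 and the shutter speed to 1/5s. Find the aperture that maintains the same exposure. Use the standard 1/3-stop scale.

ISO: 2000 → 1600 → 1250 → 1000 → 800 → 640 → 500 — 2 stops dropped (darker).
Shutter speed: 0.6 → 0.5 → 0.4 → 0.3 → 1/4 → 1/5 — 1 2/3 stops shorter (darker).
Net change so far: 3 2/3 stops darker. Offset with the aperture: f/9 → f/8 → f/7.1 → f/6.3 → f/5.6 → f/5 → f/4.5 → f/4 → f/3.5 → f/3.2 → f/2.8 → f/2.5.

f/2.5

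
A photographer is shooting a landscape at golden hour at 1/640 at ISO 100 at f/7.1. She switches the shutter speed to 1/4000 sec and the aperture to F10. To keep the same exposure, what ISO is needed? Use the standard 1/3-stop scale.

Shutter speed: 1/640 → 1/800 → 1/1000 → 1/1250 → 1/1600 → 1/2000 → 1/2500 → 1/3200 → 1/4000 — 2 2/3 stops faster (darker).
Aperture: f/7.1 → f/8 → f/9 → f/10 — 1 stop stopped down (darker).
Net change so far: 3 2/3 stops darker. Offset with the ISO: 100 → 125 → 160 → 200 → 250 → 320 → 400 → 500 → 640 → 800 → 1000 → 1250.

ISO 1250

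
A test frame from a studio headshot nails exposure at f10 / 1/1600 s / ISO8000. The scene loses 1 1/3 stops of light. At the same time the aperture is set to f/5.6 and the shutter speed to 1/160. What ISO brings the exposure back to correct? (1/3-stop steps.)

ISO 640

Scene light: 1 1/3 stops darker.
Aperture: f/10 → f/9 → f/8 → f/7.1 → f/6.3 → f/5.6 — 1 2/3 stops larger aperture (brighter).
Shutter speed: 1/1600 → 1/1250 → 1/1000 → 1/800 → 1/640 → 1/500 → 1/400 → 1/320 → 1/250 → 1/200 → 1/160 — 3 1/3 stops slower (brighter).
Net so far: 3 2/3 stops brighter. ISO: 8000 → 6400 → 5000 → 4000 → 3200 → 2500 → 2000 → 1600 → 1250 → 1000 → 800 → 640.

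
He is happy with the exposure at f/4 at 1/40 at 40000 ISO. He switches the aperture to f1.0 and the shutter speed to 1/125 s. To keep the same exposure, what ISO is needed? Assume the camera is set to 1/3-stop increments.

Aperture: f/4 → f/3.5 → f/3.2 → f/2.8 → f/2.5 → f/2.2 → f/2 → f/1.8 → f/1.6 → f/1.4 → f/1.2 → f/1.1 → f/1.0 — 4 stops opened up (brighter).
Shutter speed: 1/40 → 1/50 → 1/60 → 1/80 → 1/100 → 1/125 — 1 2/3 stops shorter (darker).
Net change so far: 2 1/3 stops brighter. Offset with the ISO: 40000 → 32000 → 25600 → 20000 → 16000 → 12800 → 10000 → 8000.

ISO 8000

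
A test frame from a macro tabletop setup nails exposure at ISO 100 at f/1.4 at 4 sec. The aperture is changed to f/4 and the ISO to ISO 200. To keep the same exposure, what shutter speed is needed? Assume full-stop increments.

15 s

Aperture: f/1.4 → f/2 → f/2.8 → f/4 — 3 stops stopped down (darker).
ISO: 100 → 200 — 1 stop higher (brighter).
Net change so far: 2 stops darker. Offset with the shutter speed: 4 → 8 → 15.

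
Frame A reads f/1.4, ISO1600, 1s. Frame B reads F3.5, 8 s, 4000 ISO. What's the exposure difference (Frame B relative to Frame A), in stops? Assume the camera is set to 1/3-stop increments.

Aperture: f/1.4 → f/1.6 → f/1.8 → f/2 → f/2.2 → f/2.5 → f/2.8 → f/3.2 → f/3.5 — 2 2/3 stops stopped down (darker).
Shutter speed: 1 → 1.3 → 1.6 → 2 → 2.5 → 3.2 → 4 → 5 → 6 → 8 — 3 stops slower (brighter).
ISO: 1600 → 2000 → 2500 → 3200 → 4000 — 1 1/3 stops higher (brighter).
Net: −2 2/3 +3 +1 1/3 = +1 2/3 stops.

1 2/3 stops brighter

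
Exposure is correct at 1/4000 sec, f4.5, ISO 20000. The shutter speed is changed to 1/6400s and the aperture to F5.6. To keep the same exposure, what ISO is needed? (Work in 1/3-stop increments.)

Shutter speed: 1/4000 → 1/5000 → 1/6400 — 2/3 stop faster (darker).
Aperture: f/4.5 → f/5 → f/5.6 — 2/3 stop smaller aperture (darker).
Net change so far: 1 1/3 stops darker. Offset with the ISO: 20000 → 25600 → 32000 → 40000 → 51200.

ISO 51200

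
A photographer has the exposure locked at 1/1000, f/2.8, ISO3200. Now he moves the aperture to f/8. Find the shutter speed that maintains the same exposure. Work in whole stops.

1/125s

Aperture: f/2.8 → f/4 → f/5.6 → f/8 — 3 stops narrower (darker).
Need 3 stops brighter from the shutter speed: 1/1000 → 1/500 → 1/250 → 1/125.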